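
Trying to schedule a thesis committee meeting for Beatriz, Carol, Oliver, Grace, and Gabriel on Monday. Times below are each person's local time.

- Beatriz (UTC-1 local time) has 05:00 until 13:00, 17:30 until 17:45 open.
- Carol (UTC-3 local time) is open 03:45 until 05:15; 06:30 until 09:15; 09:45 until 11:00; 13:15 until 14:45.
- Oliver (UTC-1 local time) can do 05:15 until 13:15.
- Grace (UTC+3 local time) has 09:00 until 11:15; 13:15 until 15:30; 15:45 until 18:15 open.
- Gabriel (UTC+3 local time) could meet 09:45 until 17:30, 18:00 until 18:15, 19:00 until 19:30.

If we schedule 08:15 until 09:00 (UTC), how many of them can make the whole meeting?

Beatriz in UTC: 06:00-14:00, 18:30-18:45 (add 1h to convert from UTC-1).
Carol in UTC: 06:45-08:15, 09:30-12:15, 12:45-14:00, 16:15-17:45 (add 3h to convert from UTC-3).
Oliver in UTC: 06:15-14:15 (add 1h to convert from UTC-1).
Grace in UTC: 06:00-08:15, 10:15-12:30, 12:45-15:15 (subtract 3h to convert from UTC+3).
Gabriel in UTC: 06:45-14:30, 15:00-15:15, 16:00-16:30 (subtract 3h to convert from UTC+3).
Beatriz, Oliver, and Gabriel can make the full 08:15-09:00 slot — that's 3.

3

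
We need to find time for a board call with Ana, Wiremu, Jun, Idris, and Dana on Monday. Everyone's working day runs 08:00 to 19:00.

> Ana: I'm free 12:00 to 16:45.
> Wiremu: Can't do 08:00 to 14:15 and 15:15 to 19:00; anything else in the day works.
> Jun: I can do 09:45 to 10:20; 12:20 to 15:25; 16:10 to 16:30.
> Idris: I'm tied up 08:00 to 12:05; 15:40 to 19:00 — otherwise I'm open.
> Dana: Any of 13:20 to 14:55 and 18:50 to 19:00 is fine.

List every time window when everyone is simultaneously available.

Ana free: 12:00-16:45.
Wiremu free: 14:15-15:15 (invert busy blocks within the working day).
Jun free: 09:45-10:20, 12:20-15:25, 16:10-16:30.
Idris free: 12:05-15:40 (invert busy blocks within the working day).
Dana free: 13:20-14:55, 18:50-19:00.
Ana ∩ Wiremu: 14:15-15:15.
Ana ∩ Wiremu ∩ Jun: 14:15-15:15.
Ana ∩ Wiremu ∩ Jun ∩ Idris: 14:15-15:15.
Ana ∩ Wiremu ∩ Jun ∩ Idris ∩ Dana: 14:15-14:55.

14:15-14:55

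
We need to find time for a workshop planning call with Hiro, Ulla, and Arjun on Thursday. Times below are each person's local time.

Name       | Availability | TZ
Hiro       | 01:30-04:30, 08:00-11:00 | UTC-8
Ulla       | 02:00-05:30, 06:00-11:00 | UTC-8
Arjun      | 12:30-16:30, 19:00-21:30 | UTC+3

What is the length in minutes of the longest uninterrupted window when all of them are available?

Hiro in UTC: 09:30-12:30, 16:00-19:00 (add 8h to convert from UTC-8).
Ulla in UTC: 10:00-13:30, 14:00-19:00 (add 8h to convert from UTC-8).
Arjun in UTC: 09:30-13:30, 16:00-18:30 (subtract 3h to convert from UTC+3).
Hiro ∩ Ulla: 10:00-12:30, 16:00-19:00.
Hiro ∩ Ulla ∩ Arjun: 10:00-12:30, 16:00-18:30.
The longest is 10:00-12:30 at 150 minutes.

150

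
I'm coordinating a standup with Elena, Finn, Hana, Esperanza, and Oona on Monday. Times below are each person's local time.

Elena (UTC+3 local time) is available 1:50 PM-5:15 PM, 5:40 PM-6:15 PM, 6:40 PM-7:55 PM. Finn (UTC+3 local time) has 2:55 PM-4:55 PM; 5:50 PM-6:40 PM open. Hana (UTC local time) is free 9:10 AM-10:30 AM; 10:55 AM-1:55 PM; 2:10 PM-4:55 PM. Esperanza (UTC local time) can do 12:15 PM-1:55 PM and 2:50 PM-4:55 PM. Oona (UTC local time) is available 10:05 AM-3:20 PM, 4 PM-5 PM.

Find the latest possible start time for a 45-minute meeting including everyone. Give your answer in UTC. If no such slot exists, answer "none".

13:10

Elena in UTC: 10:50-14:15, 14:40-15:15, 15:40-16:55 (subtract 3h to convert from UTC+3).
Finn in UTC: 11:55-13:55, 14:50-15:40 (subtract 3h to convert from UTC+3).
Hana in UTC: 09:10-10:30, 10:55-13:55, 14:10-16:55.
Esperanza in UTC: 12:15-13:55, 14:50-16:55.
Oona in UTC: 10:05-15:20, 16:00-17:00.
Elena ∩ Finn: 11:55-13:55, 14:50-15:15.
Elena ∩ Finn ∩ Hana: 11:55-13:55, 14:50-15:15.
Elena ∩ Finn ∩ Hana ∩ Esperanza: 12:15-13:55, 14:50-15:15.
Elena ∩ Finn ∩ Hana ∩ Esperanza ∩ Oona: 12:15-13:55, 14:50-15:15.
Those are the intersection windows.
The last common window of at least 45 minutes is 12:15-13:55; a 45-minute meeting can start as late as 13:10 and still end by 13:55.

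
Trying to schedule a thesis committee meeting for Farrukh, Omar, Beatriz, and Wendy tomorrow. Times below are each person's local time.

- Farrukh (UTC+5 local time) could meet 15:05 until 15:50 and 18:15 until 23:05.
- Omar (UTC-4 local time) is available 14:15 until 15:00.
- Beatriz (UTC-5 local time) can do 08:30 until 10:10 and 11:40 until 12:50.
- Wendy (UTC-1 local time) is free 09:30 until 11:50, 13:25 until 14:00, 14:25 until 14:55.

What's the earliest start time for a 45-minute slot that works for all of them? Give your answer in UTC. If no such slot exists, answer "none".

Farrukh in UTC: 10:05-10:50, 13:15-18:05 (subtract 5h to convert from UTC+5).
Omar in UTC: 18:15-19:00 (add 4h to convert from UTC-4).
Beatriz in UTC: 13:30-15:10, 16:40-17:50 (add 5h to convert from UTC-5).
Wendy in UTC: 10:30-12:50, 14:25-15:00, 15:25-15:55 (add 1h to convert from UTC-1).
Farrukh ∩ Omar: ∅.
Farrukh ∩ Omar ∩ Beatriz: ∅.
Farrukh ∩ Omar ∩ Beatriz ∩ Wendy: ∅.
There is no time when everyone is free.
No common window is at least 45 minutes long.

none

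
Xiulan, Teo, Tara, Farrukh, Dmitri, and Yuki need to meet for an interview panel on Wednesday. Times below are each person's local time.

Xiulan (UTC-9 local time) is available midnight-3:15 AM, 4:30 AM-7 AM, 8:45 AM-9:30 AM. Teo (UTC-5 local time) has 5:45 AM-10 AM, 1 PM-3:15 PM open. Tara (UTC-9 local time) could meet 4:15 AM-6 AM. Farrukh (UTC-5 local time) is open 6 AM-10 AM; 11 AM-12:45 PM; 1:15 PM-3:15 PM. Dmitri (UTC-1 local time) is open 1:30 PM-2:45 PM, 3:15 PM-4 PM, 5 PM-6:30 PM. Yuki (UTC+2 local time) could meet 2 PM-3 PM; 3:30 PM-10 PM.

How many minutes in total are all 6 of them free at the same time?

Xiulan in UTC: 09:00-12:15, 13:30-16:00, 17:45-18:30 (add 9h to convert from UTC-9).
Teo in UTC: 10:45-15:00, 18:00-20:15 (add 5h to convert from UTC-5).
Tara in UTC: 13:15-15:00 (add 9h to convert from UTC-9).
Farrukh in UTC: 11:00-15:00, 16:00-17:45, 18:15-20:15 (add 5h to convert from UTC-5).
Dmitri in UTC: 14:30-15:45, 16:15-17:00, 18:00-19:30 (add 1h to convert from UTC-1).
Yuki in UTC: 12:00-13:00, 13:30-20:00 (subtract 2h to convert from UTC+2).
Xiulan ∩ Teo: 10:45-12:15, 13:30-15:00, 18:00-18:30.
Xiulan ∩ Teo ∩ Tara: 13:30-15:00.
Xiulan ∩ Teo ∩ Tara ∩ Farrukh: 13:30-15:00.
Xiulan ∩ Teo ∩ Tara ∩ Farrukh ∩ Dmitri: 14:30-15:00.
Xiulan ∩ Teo ∩ Tara ∩ Farrukh ∩ Dmitri ∩ Yuki: 14:30-15:00.
That's a single block of 30 minutes.

30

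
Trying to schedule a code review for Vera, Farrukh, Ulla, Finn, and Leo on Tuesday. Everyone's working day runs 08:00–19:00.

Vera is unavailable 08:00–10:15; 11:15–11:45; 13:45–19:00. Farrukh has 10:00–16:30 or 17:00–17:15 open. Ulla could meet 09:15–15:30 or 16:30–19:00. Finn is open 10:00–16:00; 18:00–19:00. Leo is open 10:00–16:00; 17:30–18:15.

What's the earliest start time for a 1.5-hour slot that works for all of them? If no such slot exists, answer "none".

Vera free: 10:15-11:15, 11:45-13:45 (invert busy blocks within the working day).
Farrukh free: 10:00-16:30, 17:00-17:15.
Ulla free: 09:15-15:30, 16:30-19:00.
Finn free: 10:00-16:00, 18:00-19:00.
Leo free: 10:00-16:00, 17:30-18:15.
Vera ∩ Farrukh: 10:15-11:15, 11:45-13:45.
Vera ∩ Farrukh ∩ Ulla: 10:15-11:15, 11:45-13:45.
Vera ∩ Farrukh ∩ Ulla ∩ Finn: 10:15-11:15, 11:45-13:45.
Vera ∩ Farrukh ∩ Ulla ∩ Finn ∩ Leo: 10:15-11:15, 11:45-13:45.
The first common window of at least 90 minutes is 11:45-13:45, so the earliest start is 11:45.

11:45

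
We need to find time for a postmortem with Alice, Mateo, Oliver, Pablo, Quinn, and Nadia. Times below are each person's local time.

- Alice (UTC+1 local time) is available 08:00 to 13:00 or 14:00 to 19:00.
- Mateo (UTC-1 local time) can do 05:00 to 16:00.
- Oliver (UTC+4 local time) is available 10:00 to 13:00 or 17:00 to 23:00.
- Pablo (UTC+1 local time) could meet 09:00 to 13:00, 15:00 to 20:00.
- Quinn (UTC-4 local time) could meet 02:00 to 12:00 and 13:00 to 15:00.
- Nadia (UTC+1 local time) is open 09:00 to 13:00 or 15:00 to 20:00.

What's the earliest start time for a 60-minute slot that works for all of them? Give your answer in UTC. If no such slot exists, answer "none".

08:00

Alice in UTC: 07:00-12:00, 13:00-18:00 (subtract 1h to convert from UTC+1).
Mateo in UTC: 06:00-17:00 (add 1h to convert from UTC-1).
Oliver in UTC: 06:00-09:00, 13:00-19:00 (subtract 4h to convert from UTC+4).
Pablo in UTC: 08:00-12:00, 14:00-19:00 (subtract 1h to convert from UTC+1).
Quinn in UTC: 06:00-16:00, 17:00-19:00 (add 4h to convert from UTC-4).
Nadia in UTC: 08:00-12:00, 14:00-19:00 (subtract 1h to convert from UTC+1).
Alice ∩ Mateo: 07:00-12:00, 13:00-17:00.
Alice ∩ Mateo ∩ Oliver: 07:00-09:00, 13:00-17:00.
Alice ∩ Mateo ∩ Oliver ∩ Pablo: 08:00-09:00, 14:00-17:00.
Alice ∩ Mateo ∩ Oliver ∩ Pablo ∩ Quinn: 08:00-09:00, 14:00-16:00.
Alice ∩ Mateo ∩ Oliver ∩ Pablo ∩ Quinn ∩ Nadia: 08:00-09:00, 14:00-16:00.
The first common window of at least 60 minutes is 08:00-09:00, so the earliest start is 08:00.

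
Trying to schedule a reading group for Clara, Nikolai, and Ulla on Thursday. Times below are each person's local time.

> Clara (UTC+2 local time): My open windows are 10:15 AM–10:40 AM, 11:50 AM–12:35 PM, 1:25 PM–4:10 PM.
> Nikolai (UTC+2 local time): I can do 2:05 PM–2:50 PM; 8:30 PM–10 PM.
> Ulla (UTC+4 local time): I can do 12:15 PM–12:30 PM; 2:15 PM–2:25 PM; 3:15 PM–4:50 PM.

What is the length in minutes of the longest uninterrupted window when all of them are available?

45

Clara in UTC: 08:15-08:40, 09:50-10:35, 11:25-14:10 (subtract 2h to convert from UTC+2).
Nikolai in UTC: 12:05-12:50, 18:30-20:00 (subtract 2h to convert from UTC+2).
Ulla in UTC: 08:15-08:30, 10:15-10:25, 11:15-12:50 (subtract 4h to convert from UTC+4).
Clara ∩ Nikolai: 12:05-12:50.
Clara ∩ Nikolai ∩ Ulla: 12:05-12:50.
The longest is 12:05-12:50 at 45 minutes.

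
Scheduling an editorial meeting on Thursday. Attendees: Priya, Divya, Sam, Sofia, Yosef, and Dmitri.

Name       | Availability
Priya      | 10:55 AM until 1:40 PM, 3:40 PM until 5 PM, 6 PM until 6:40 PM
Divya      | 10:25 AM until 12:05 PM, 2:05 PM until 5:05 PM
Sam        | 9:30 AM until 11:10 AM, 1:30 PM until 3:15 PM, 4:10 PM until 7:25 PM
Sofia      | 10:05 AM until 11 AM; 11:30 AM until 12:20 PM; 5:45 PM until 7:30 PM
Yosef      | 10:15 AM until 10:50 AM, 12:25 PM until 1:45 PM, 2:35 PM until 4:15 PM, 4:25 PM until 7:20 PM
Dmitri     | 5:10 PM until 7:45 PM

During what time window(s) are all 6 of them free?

Priya ∩ Divya: 10:55-12:05, 15:40-17:00.
Priya ∩ Divya ∩ Sam: 10:55-11:10, 16:10-17:00.
Priya ∩ Divya ∩ Sam ∩ Sofia: 10:55-11:00.
Priya ∩ Divya ∩ Sam ∩ Sofia ∩ Yosef: ∅.
Priya ∩ Divya ∩ Sam ∩ Sofia ∩ Yosef ∩ Dmitri: ∅.
There is no time when everyone is free.

none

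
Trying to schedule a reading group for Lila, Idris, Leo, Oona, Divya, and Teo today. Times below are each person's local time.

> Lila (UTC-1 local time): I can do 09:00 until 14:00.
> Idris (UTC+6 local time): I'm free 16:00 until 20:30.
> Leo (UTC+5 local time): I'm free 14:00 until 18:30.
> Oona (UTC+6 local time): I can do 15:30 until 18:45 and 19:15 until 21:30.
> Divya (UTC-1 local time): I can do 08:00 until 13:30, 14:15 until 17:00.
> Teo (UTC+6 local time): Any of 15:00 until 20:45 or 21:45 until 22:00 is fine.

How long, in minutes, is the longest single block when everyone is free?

165

Lila in UTC: 10:00-15:00 (add 1h to convert from UTC-1).
Idris in UTC: 10:00-14:30 (subtract 6h to convert from UTC+6).
Leo in UTC: 09:00-13:30 (subtract 5h to convert from UTC+5).
Oona in UTC: 09:30-12:45, 13:15-15:30 (subtract 6h to convert from UTC+6).
Divya in UTC: 09:00-14:30, 15:15-18:00 (add 1h to convert from UTC-1).
Teo in UTC: 09:00-14:45, 15:45-16:00 (subtract 6h to convert from UTC+6).
Lila ∩ Idris: 10:00-14:30.
Lila ∩ Idris ∩ Leo: 10:00-13:30.
Lila ∩ Idris ∩ Leo ∩ Oona: 10:00-12:45, 13:15-13:30.
Lila ∩ Idris ∩ Leo ∩ Oona ∩ Divya: 10:00-12:45, 13:15-13:30.
Lila ∩ Idris ∩ Leo ∩ Oona ∩ Divya ∩ Teo: 10:00-12:45, 13:15-13:30.
The longest is 10:00-12:45 at 165 minutes.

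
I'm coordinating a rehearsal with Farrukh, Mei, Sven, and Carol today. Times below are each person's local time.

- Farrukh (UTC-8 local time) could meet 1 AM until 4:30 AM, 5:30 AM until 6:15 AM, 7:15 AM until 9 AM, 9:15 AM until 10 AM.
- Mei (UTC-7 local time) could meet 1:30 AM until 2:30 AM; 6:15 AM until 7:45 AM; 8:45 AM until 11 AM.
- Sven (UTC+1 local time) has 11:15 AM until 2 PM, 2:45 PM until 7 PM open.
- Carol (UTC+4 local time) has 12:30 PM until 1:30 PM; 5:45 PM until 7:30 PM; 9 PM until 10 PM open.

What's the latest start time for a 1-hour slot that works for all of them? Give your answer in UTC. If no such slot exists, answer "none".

none

Farrukh in UTC: 09:00-12:30, 13:30-14:15, 15:15-17:00, 17:15-18:00 (add 8h to convert from UTC-8).
Mei in UTC: 08:30-09:30, 13:15-14:45, 15:45-18:00 (add 7h to convert from UTC-7).
Sven in UTC: 10:15-13:00, 13:45-18:00 (subtract 1h to convert from UTC+1).
Carol in UTC: 08:30-09:30, 13:45-15:30, 17:00-18:00 (subtract 4h to convert from UTC+4).
Farrukh ∩ Mei: 09:00-09:30, 13:30-14:15, 15:45-17:00, 17:15-18:00.
Farrukh ∩ Mei ∩ Sven: 13:45-14:15, 15:45-17:00, 17:15-18:00.
Farrukh ∩ Mei ∩ Sven ∩ Carol: 13:45-14:15, 17:15-18:00.
No common window is at least 60 minutes long.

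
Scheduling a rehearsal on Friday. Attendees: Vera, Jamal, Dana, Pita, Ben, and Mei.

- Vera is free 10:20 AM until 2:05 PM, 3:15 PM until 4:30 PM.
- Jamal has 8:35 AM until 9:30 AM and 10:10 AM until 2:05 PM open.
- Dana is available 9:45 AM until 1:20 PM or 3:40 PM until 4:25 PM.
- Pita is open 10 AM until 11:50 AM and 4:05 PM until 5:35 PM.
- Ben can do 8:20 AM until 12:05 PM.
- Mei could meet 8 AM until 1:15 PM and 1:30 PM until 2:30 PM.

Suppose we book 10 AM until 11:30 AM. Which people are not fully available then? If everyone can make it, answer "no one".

Jamal, Vera

Vera: not fully free for 10:00-11:30. Jamal: not fully free for 10:00-11:30. Dana: free for 10:00-11:30. Pita: free for 10:00-11:30. Ben: free for 10:00-11:30. Mei: free for 10:00-11:30.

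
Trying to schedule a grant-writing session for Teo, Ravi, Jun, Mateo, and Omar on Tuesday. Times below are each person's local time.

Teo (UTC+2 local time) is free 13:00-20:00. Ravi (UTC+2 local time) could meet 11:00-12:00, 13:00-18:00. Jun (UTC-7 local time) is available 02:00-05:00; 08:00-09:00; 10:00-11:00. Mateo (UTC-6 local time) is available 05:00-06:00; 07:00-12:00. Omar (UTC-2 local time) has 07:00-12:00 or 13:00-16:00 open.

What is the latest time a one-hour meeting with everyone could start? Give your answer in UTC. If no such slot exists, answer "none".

Teo in UTC: 11:00-18:00 (subtract 2h to convert from UTC+2).
Ravi in UTC: 09:00-10:00, 11:00-16:00 (subtract 2h to convert from UTC+2).
Jun in UTC: 09:00-12:00, 15:00-16:00, 17:00-18:00 (add 7h to convert from UTC-7).
Mateo in UTC: 11:00-12:00, 13:00-18:00 (add 6h to convert from UTC-6).
Omar in UTC: 09:00-14:00, 15:00-18:00 (add 2h to convert from UTC-2).
Teo ∩ Ravi: 11:00-16:00.
Teo ∩ Ravi ∩ Jun: 11:00-12:00, 15:00-16:00.
Teo ∩ Ravi ∩ Jun ∩ Mateo: 11:00-12:00, 15:00-16:00.
Teo ∩ Ravi ∩ Jun ∩ Mateo ∩ Omar: 11:00-12:00, 15:00-16:00.
So the common availability across everyone is 11:00-12:00, 15:00-16:00.
The last common window of at least 60 minutes is 15:00-16:00; a 60-minute meeting can start as late as 15:00 and still end by 16:00.

15:00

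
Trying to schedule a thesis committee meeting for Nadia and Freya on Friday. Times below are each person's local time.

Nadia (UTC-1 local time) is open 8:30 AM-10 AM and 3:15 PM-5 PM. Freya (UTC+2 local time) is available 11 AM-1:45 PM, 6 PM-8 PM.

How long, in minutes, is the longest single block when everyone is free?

Nadia in UTC: 09:30-11:00, 16:15-18:00 (add 1h to convert from UTC-1).
Freya in UTC: 09:00-11:45, 16:00-18:00 (subtract 2h to convert from UTC+2).
Nadia ∩ Freya: 09:30-11:00, 16:15-18:00.
Those are the intersection windows.
The longest is 16:15-18:00 at 105 minutes.

105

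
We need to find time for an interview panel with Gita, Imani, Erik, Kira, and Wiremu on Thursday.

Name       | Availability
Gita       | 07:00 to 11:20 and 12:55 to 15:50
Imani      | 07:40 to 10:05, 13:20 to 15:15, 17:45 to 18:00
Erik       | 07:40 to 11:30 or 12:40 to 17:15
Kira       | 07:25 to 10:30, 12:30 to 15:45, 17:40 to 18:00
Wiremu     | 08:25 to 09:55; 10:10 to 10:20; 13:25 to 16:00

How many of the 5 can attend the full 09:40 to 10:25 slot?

3

Gita, Erik, and Kira can make the full 09:40-10:25 slot — that's 3.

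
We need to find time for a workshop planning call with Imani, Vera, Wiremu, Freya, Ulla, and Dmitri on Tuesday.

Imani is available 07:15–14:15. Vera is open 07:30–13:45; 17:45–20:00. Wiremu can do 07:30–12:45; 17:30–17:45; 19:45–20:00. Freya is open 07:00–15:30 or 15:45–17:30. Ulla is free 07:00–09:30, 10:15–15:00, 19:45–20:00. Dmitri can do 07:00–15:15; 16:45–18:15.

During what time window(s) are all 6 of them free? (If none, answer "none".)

Imani ∩ Vera: 07:30-13:45.
Imani ∩ Vera ∩ Wiremu: 07:30-12:45.
Imani ∩ Vera ∩ Wiremu ∩ Freya: 07:30-12:45.
Imani ∩ Vera ∩ Wiremu ∩ Freya ∩ Ulla: 07:30-09:30, 10:15-12:45.
Imani ∩ Vera ∩ Wiremu ∩ Freya ∩ Ulla ∩ Dmitri: 07:30-09:30, 10:15-12:45.

07:30-09:30, 10:15-12:45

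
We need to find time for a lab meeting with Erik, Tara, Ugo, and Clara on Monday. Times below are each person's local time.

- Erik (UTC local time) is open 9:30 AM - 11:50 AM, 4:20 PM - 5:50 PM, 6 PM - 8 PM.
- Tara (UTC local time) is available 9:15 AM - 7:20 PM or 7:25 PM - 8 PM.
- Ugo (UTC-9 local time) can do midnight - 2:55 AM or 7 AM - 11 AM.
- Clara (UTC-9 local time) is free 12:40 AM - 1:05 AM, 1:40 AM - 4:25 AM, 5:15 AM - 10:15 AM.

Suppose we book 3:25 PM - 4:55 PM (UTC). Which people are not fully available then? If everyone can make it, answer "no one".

Erik, Ugo

Erik in UTC: 09:30-11:50, 16:20-17:50, 18:00-20:00.
Tara in UTC: 09:15-19:20, 19:25-20:00.
Ugo in UTC: 09:00-11:55, 16:00-20:00 (add 9h to convert from UTC-9).
Clara in UTC: 09:40-10:05, 10:40-13:25, 14:15-19:15 (add 9h to convert from UTC-9).
Erik: not fully free for 15:25-16:55. Tara: free for 15:25-16:55. Ugo: not fully free for 15:25-16:55. Clara: free for 15:25-16:55.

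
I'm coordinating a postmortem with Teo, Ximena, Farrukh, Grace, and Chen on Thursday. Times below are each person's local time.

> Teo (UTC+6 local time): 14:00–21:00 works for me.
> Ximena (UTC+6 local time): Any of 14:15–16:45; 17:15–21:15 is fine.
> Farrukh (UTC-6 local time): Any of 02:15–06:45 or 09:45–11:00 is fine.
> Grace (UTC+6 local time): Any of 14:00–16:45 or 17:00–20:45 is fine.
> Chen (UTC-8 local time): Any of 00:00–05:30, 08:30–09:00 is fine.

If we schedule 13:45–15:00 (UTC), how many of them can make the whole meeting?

Teo in UTC: 08:00-15:00 (subtract 6h to convert from UTC+6).
Ximena in UTC: 08:15-10:45, 11:15-15:15 (subtract 6h to convert from UTC+6).
Farrukh in UTC: 08:15-12:45, 15:45-17:00 (add 6h to convert from UTC-6).
Grace in UTC: 08:00-10:45, 11:00-14:45 (subtract 6h to convert from UTC+6).
Chen in UTC: 08:00-13:30, 16:30-17:00 (add 8h to convert from UTC-8).
Teo and Ximena can make the full 13:45-15:00 slot — that's 2.

2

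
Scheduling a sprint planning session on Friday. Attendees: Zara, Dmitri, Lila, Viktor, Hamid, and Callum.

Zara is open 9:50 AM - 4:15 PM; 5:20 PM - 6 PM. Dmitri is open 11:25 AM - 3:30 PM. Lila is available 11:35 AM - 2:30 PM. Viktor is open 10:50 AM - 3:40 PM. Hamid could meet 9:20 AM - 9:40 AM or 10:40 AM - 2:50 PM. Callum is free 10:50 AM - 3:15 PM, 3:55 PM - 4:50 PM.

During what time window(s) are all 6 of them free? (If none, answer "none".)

Zara ∩ Dmitri: 11:25-15:30.
Zara ∩ Dmitri ∩ Lila: 11:35-14:30.
Zara ∩ Dmitri ∩ Lila ∩ Viktor: 11:35-14:30.
Zara ∩ Dmitri ∩ Lila ∩ Viktor ∩ Hamid: 11:35-14:30.
Zara ∩ Dmitri ∩ Lila ∩ Viktor ∩ Hamid ∩ Callum: 11:35-14:30.
So the common availability across everyone is 11:35-14:30.

11:35-14:30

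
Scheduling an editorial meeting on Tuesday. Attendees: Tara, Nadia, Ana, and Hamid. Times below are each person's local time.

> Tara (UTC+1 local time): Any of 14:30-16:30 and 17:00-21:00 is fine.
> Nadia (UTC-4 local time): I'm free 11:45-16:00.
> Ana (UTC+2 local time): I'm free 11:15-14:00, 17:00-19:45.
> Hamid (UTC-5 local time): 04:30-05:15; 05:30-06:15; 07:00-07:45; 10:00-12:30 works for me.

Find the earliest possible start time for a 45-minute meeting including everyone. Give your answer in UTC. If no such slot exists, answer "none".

Tara in UTC: 13:30-15:30, 16:00-20:00 (subtract 1h to convert from UTC+1).
Nadia in UTC: 15:45-20:00 (add 4h to convert from UTC-4).
Ana in UTC: 09:15-12:00, 15:00-17:45 (subtract 2h to convert from UTC+2).
Hamid in UTC: 09:30-10:15, 10:30-11:15, 12:00-12:45, 15:00-17:30 (add 5h to convert from UTC-5).
Tara ∩ Nadia: 16:00-20:00.
Tara ∩ Nadia ∩ Ana: 16:00-17:45.
Tara ∩ Nadia ∩ Ana ∩ Hamid: 16:00-17:30.
The first common window of at least 45 minutes is 16:00-17:30, so the earliest start is 16:00.

16:00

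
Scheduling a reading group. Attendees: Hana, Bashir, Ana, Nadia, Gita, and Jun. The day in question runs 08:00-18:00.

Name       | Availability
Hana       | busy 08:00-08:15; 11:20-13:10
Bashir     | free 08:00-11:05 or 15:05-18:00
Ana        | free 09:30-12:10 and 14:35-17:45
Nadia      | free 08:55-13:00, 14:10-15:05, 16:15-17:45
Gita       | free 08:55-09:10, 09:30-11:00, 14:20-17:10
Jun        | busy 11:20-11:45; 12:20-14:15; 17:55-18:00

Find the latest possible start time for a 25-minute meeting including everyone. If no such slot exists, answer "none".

Hana free: 08:15-11:20, 13:10-18:00 (invert busy blocks within the working day).
Bashir free: 08:00-11:05, 15:05-18:00.
Ana free: 09:30-12:10, 14:35-17:45.
Nadia free: 08:55-13:00, 14:10-15:05, 16:15-17:45.
Gita free: 08:55-09:10, 09:30-11:00, 14:20-17:10.
Jun free: 08:00-11:20, 11:45-12:20, 14:15-17:55 (invert busy blocks within the working day).
Hana ∩ Bashir: 08:15-11:05, 15:05-18:00.
Hana ∩ Bashir ∩ Ana: 09:30-11:05, 15:05-17:45.
Hana ∩ Bashir ∩ Ana ∩ Nadia: 09:30-11:05, 16:15-17:45.
Hana ∩ Bashir ∩ Ana ∩ Nadia ∩ Gita: 09:30-11:00, 16:15-17:10.
Hana ∩ Bashir ∩ Ana ∩ Nadia ∩ Gita ∩ Jun: 09:30-11:00, 16:15-17:10.
The last common window of at least 25 minutes is 16:15-17:10; a 25-minute meeting can start as late as 16:45 and still end by 17:10.

16:45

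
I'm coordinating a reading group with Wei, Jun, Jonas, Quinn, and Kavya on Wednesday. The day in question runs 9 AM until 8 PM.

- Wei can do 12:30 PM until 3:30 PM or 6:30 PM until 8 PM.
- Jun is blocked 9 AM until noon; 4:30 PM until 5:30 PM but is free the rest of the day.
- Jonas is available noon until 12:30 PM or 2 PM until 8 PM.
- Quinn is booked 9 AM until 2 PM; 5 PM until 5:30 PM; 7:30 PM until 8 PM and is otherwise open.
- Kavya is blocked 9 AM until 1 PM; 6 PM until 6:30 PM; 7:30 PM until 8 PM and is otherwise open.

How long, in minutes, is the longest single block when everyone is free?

Wei free: 12:30-15:30, 18:30-20:00.
Jun free: 12:00-16:30, 17:30-20:00 (invert busy blocks within the working day).
Jonas free: 12:00-12:30, 14:00-20:00.
Quinn free: 14:00-17:00, 17:30-19:30 (invert busy blocks within the working day).
Kavya free: 13:00-18:00, 18:30-19:30 (invert busy blocks within the working day).
Wei ∩ Jun: 12:30-15:30, 18:30-20:00.
Wei ∩ Jun ∩ Jonas: 14:00-15:30, 18:30-20:00.
Wei ∩ Jun ∩ Jonas ∩ Quinn: 14:00-15:30, 18:30-19:30.
Wei ∩ Jun ∩ Jonas ∩ Quinn ∩ Kavya: 14:00-15:30, 18:30-19:30.
The longest is 14:00-15:30 at 90 minutes.

90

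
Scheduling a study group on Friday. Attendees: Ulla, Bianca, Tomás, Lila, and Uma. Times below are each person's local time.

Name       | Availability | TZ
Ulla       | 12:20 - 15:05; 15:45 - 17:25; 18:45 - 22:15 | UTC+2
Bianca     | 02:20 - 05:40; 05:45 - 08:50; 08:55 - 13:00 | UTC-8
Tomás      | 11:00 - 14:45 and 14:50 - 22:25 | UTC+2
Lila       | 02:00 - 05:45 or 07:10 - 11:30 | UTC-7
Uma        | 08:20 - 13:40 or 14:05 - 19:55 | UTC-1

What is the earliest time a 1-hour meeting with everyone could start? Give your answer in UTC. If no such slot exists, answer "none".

Ulla in UTC: 10:20-13:05, 13:45-15:25, 16:45-20:15 (subtract 2h to convert from UTC+2).
Bianca in UTC: 10:20-13:40, 13:45-16:50, 16:55-21:00 (add 8h to convert from UTC-8).
Tomás in UTC: 09:00-12:45, 12:50-20:25 (subtract 2h to convert from UTC+2).
Lila in UTC: 09:00-12:45, 14:10-18:30 (add 7h to convert from UTC-7).
Uma in UTC: 09:20-14:40, 15:05-20:55 (add 1h to convert from UTC-1).
Ulla ∩ Bianca: 10:20-13:05, 13:45-15:25, 16:45-16:50, 16:55-20:15.
Ulla ∩ Bianca ∩ Tomás: 10:20-12:45, 12:50-13:05, 13:45-15:25, 16:45-16:50, 16:55-20:15.
Ulla ∩ Bianca ∩ Tomás ∩ Lila: 10:20-12:45, 14:10-15:25, 16:45-16:50, 16:55-18:30.
Ulla ∩ Bianca ∩ Tomás ∩ Lila ∩ Uma: 10:20-12:45, 14:10-14:40, 15:05-15:25, 16:45-16:50, 16:55-18:30.
So the common availability across everyone is 10:20-12:45, 14:10-14:40, 15:05-15:25, 16:45-16:50, 16:55-18:30.
The first common window of at least 60 minutes is 10:20-12:45, so the earliest start is 10:20.

10:20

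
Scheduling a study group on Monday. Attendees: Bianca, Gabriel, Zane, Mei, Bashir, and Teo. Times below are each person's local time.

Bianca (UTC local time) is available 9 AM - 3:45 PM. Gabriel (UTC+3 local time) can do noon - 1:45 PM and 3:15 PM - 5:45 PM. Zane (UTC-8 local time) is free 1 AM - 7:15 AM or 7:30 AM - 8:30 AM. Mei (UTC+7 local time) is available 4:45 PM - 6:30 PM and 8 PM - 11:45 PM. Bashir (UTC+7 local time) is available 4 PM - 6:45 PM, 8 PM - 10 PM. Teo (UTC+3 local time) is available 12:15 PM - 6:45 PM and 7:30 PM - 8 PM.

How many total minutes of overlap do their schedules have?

165

Bianca in UTC: 09:00-15:45.
Gabriel in UTC: 09:00-10:45, 12:15-14:45 (subtract 3h to convert from UTC+3).
Zane in UTC: 09:00-15:15, 15:30-16:30 (add 8h to convert from UTC-8).
Mei in UTC: 09:45-11:30, 13:00-16:45 (subtract 7h to convert from UTC+7).
Bashir in UTC: 09:00-11:45, 13:00-15:00 (subtract 7h to convert from UTC+7).
Teo in UTC: 09:15-15:45, 16:30-17:00 (subtract 3h to convert from UTC+3).
Bianca ∩ Gabriel: 09:00-10:45, 12:15-14:45.
Bianca ∩ Gabriel ∩ Zane: 09:00-10:45, 12:15-14:45.
Bianca ∩ Gabriel ∩ Zane ∩ Mei: 09:45-10:45, 13:00-14:45.
Bianca ∩ Gabriel ∩ Zane ∩ Mei ∩ Bashir: 09:45-10:45, 13:00-14:45.
Bianca ∩ Gabriel ∩ Zane ∩ Mei ∩ Bashir ∩ Teo: 09:45-10:45, 13:00-14:45.
Summing the common windows: 60 + 105 = 165 minutes.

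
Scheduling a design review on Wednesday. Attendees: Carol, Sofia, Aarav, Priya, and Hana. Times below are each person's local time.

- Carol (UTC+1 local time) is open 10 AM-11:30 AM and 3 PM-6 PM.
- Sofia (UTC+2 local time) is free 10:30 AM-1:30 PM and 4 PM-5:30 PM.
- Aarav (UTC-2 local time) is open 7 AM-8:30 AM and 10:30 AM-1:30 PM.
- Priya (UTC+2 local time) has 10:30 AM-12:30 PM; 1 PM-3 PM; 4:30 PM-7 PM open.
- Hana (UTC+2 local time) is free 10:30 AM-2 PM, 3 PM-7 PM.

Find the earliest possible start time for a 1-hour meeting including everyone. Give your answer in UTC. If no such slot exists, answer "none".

Carol in UTC: 09:00-10:30, 14:00-17:00 (subtract 1h to convert from UTC+1).
Sofia in UTC: 08:30-11:30, 14:00-15:30 (subtract 2h to convert from UTC+2).
Aarav in UTC: 09:00-10:30, 12:30-15:30 (add 2h to convert from UTC-2).
Priya in UTC: 08:30-10:30, 11:00-13:00, 14:30-17:00 (subtract 2h to convert from UTC+2).
Hana in UTC: 08:30-12:00, 13:00-17:00 (subtract 2h to convert from UTC+2).
Carol ∩ Sofia: 09:00-10:30, 14:00-15:30.
Carol ∩ Sofia ∩ Aarav: 09:00-10:30, 14:00-15:30.
Carol ∩ Sofia ∩ Aarav ∩ Priya: 09:00-10:30, 14:30-15:30.
Carol ∩ Sofia ∩ Aarav ∩ Priya ∩ Hana: 09:00-10:30, 14:30-15:30.
Those are the intersection windows.
The first common window of at least 60 minutes is 09:00-10:30, so the earliest start is 09:00.

09:00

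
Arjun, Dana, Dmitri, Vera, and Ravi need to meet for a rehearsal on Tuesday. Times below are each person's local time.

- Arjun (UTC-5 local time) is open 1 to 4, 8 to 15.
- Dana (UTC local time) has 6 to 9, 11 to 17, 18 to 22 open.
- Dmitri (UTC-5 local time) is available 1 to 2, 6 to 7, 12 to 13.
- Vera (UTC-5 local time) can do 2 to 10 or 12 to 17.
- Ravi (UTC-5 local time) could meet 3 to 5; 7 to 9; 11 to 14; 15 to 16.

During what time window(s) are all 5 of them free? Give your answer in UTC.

Arjun in UTC: 06:00-09:00, 13:00-20:00 (add 5h to convert from UTC-5).
Dana in UTC: 06:00-09:00, 11:00-17:00, 18:00-22:00.
Dmitri in UTC: 06:00-07:00, 11:00-12:00, 17:00-18:00 (add 5h to convert from UTC-5).
Vera in UTC: 07:00-15:00, 17:00-22:00 (add 5h to convert from UTC-5).
Ravi in UTC: 08:00-10:00, 12:00-14:00, 16:00-19:00, 20:00-21:00 (add 5h to convert from UTC-5).
Arjun ∩ Dana: 06:00-09:00, 13:00-17:00, 18:00-20:00.
Arjun ∩ Dana ∩ Dmitri: 06:00-07:00.
Arjun ∩ Dana ∩ Dmitri ∩ Vera: ∅.
Arjun ∩ Dana ∩ Dmitri ∩ Vera ∩ Ravi: ∅.
There is no time when everyone is free.

none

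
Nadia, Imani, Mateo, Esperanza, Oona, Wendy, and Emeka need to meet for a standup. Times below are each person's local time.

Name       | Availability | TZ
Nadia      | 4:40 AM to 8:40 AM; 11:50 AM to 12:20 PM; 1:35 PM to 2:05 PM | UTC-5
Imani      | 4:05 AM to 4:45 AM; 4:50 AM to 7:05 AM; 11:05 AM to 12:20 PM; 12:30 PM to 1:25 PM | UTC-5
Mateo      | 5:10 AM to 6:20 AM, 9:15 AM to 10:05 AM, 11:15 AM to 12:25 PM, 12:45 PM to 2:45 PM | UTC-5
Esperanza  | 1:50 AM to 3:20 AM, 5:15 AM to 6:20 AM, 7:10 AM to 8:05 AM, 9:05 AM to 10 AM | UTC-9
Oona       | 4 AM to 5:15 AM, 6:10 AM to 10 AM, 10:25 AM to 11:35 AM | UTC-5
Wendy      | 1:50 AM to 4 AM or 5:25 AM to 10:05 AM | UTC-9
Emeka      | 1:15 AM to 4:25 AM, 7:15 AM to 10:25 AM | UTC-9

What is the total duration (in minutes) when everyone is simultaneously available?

Nadia in UTC: 09:40-13:40, 16:50-17:20, 18:35-19:05 (add 5h to convert from UTC-5).
Imani in UTC: 09:05-09:45, 09:50-12:05, 16:05-17:20, 17:30-18:25 (add 5h to convert from UTC-5).
Mateo in UTC: 10:10-11:20, 14:15-15:05, 16:15-17:25, 17:45-19:45 (add 5h to convert from UTC-5).
Esperanza in UTC: 10:50-12:20, 14:15-15:20, 16:10-17:05, 18:05-19:00 (add 9h to convert from UTC-9).
Oona in UTC: 09:00-10:15, 11:10-15:00, 15:25-16:35 (add 5h to convert from UTC-5).
Wendy in UTC: 10:50-13:00, 14:25-19:05 (add 9h to convert from UTC-9).
Emeka in UTC: 10:15-13:25, 16:15-19:25 (add 9h to convert from UTC-9).
Nadia ∩ Imani: 09:40-09:45, 09:50-12:05, 16:50-17:20.
Nadia ∩ Imani ∩ Mateo: 10:10-11:20, 16:50-17:20.
Nadia ∩ Imani ∩ Mateo ∩ Esperanza: 10:50-11:20, 16:50-17:05.
Nadia ∩ Imani ∩ Mateo ∩ Esperanza ∩ Oona: 11:10-11:20.
Nadia ∩ Imani ∩ Mateo ∩ Esperanza ∩ Oona ∩ Wendy: 11:10-11:20.
Nadia ∩ Imani ∩ Mateo ∩ Esperanza ∩ Oona ∩ Wendy ∩ Emeka: 11:10-11:20.
That's a single block of 10 minutes.

10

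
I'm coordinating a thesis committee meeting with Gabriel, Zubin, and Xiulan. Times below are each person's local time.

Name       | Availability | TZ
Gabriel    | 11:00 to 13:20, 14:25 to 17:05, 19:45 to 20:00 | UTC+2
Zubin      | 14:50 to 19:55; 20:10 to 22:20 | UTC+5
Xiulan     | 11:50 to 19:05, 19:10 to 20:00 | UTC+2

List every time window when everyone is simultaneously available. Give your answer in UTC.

09:50-11:20, 12:25-14:55

Gabriel in UTC: 09:00-11:20, 12:25-15:05, 17:45-18:00 (subtract 2h to convert from UTC+2).
Zubin in UTC: 09:50-14:55, 15:10-17:20 (subtract 5h to convert from UTC+5).
Xiulan in UTC: 09:50-17:05, 17:10-18:00 (subtract 2h to convert from UTC+2).
Gabriel ∩ Zubin: 09:50-11:20, 12:25-14:55.
Gabriel ∩ Zubin ∩ Xiulan: 09:50-11:20, 12:25-14:55.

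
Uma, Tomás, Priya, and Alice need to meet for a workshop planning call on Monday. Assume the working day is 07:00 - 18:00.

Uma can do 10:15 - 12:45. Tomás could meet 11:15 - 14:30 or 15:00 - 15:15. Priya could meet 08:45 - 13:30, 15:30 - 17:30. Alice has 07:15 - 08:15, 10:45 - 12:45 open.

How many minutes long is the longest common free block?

Uma ∩ Tomás: 11:15-12:45.
Uma ∩ Tomás ∩ Priya: 11:15-12:45.
Uma ∩ Tomás ∩ Priya ∩ Alice: 11:15-12:45.
Those are the intersection windows.
The longest is 11:15-12:45 at 90 minutes.

90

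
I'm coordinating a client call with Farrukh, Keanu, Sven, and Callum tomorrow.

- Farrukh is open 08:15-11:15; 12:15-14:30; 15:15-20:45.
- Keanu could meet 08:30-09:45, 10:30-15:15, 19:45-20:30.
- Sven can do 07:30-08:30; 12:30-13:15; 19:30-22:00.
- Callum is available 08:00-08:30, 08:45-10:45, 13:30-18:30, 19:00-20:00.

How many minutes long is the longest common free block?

15

Farrukh ∩ Keanu: 08:30-09:45, 10:30-11:15, 12:15-14:30, 19:45-20:30.
Farrukh ∩ Keanu ∩ Sven: 12:30-13:15, 19:45-20:30.
Farrukh ∩ Keanu ∩ Sven ∩ Callum: 19:45-20:00.
The longest is 19:45-20:00 at 15 minutes.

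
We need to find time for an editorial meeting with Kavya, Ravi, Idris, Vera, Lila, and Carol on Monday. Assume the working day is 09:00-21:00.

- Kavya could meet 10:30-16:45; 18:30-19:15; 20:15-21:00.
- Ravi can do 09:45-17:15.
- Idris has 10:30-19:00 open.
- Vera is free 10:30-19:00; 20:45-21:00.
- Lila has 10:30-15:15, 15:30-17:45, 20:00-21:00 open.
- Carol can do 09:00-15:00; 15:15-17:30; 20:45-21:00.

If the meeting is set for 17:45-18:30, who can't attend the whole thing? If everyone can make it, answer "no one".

Carol, Kavya, Lila, Ravi

Kavya: not fully free for 17:45-18:30. Ravi: not fully free for 17:45-18:30. Idris: free for 17:45-18:30. Vera: free for 17:45-18:30. Lila: not fully free for 17:45-18:30. Carol: not fully free for 17:45-18:30.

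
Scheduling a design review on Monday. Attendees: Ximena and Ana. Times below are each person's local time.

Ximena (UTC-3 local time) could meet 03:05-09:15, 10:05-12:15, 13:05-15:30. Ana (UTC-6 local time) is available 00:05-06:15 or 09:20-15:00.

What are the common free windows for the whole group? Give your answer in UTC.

06:05-12:15, 16:05-18:30

Ximena in UTC: 06:05-12:15, 13:05-15:15, 16:05-18:30 (add 3h to convert from UTC-3).
Ana in UTC: 06:05-12:15, 15:20-21:00 (add 6h to convert from UTC-6).
Ximena ∩ Ana: 06:05-12:15, 16:05-18:30.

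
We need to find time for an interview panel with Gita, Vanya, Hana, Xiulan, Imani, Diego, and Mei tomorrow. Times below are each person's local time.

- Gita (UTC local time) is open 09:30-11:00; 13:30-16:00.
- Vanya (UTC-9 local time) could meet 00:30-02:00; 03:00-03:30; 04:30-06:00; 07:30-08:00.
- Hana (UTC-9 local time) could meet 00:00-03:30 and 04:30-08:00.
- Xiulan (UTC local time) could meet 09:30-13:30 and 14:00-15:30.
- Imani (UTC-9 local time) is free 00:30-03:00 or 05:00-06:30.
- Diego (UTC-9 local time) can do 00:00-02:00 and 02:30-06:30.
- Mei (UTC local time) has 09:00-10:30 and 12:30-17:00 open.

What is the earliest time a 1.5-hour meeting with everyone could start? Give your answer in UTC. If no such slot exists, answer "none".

none

Gita in UTC: 09:30-11:00, 13:30-16:00.
Vanya in UTC: 09:30-11:00, 12:00-12:30, 13:30-15:00, 16:30-17:00 (add 9h to convert from UTC-9).
Hana in UTC: 09:00-12:30, 13:30-17:00 (add 9h to convert from UTC-9).
Xiulan in UTC: 09:30-13:30, 14:00-15:30.
Imani in UTC: 09:30-12:00, 14:00-15:30 (add 9h to convert from UTC-9).
Diego in UTC: 09:00-11:00, 11:30-15:30 (add 9h to convert from UTC-9).
Mei in UTC: 09:00-10:30, 12:30-17:00.
Gita ∩ Vanya: 09:30-11:00, 13:30-15:00.
Gita ∩ Vanya ∩ Hana: 09:30-11:00, 13:30-15:00.
Gita ∩ Vanya ∩ Hana ∩ Xiulan: 09:30-11:00, 14:00-15:00.
Gita ∩ Vanya ∩ Hana ∩ Xiulan ∩ Imani: 09:30-11:00, 14:00-15:00.
Gita ∩ Vanya ∩ Hana ∩ Xiulan ∩ Imani ∩ Diego: 09:30-11:00, 14:00-15:00.
Gita ∩ Vanya ∩ Hana ∩ Xiulan ∩ Imani ∩ Diego ∩ Mei: 09:30-10:30, 14:00-15:00.
Those are the intersection windows.
No common window is at least 90 minutes long.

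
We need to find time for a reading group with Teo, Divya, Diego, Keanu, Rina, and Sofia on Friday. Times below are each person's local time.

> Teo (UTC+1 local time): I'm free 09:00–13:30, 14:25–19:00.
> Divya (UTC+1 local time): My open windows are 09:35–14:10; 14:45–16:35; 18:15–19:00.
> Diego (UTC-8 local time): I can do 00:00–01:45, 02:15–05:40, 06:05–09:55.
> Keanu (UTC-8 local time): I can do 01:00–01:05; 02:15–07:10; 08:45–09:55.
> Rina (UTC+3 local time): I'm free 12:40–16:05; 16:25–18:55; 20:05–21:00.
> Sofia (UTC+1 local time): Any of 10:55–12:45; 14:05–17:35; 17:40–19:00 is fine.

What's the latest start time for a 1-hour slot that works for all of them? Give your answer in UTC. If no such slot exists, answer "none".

Teo in UTC: 08:00-12:30, 13:25-18:00 (subtract 1h to convert from UTC+1).
Divya in UTC: 08:35-13:10, 13:45-15:35, 17:15-18:00 (subtract 1h to convert from UTC+1).
Diego in UTC: 08:00-09:45, 10:15-13:40, 14:05-17:55 (add 8h to convert from UTC-8).
Keanu in UTC: 09:00-09:05, 10:15-15:10, 16:45-17:55 (add 8h to convert from UTC-8).
Rina in UTC: 09:40-13:05, 13:25-15:55, 17:05-18:00 (subtract 3h to convert from UTC+3).
Sofia in UTC: 09:55-11:45, 13:05-16:35, 16:40-18:00 (subtract 1h to convert from UTC+1).
Teo ∩ Divya: 08:35-12:30, 13:45-15:35, 17:15-18:00.
Teo ∩ Divya ∩ Diego: 08:35-09:45, 10:15-12:30, 14:05-15:35, 17:15-17:55.
Teo ∩ Divya ∩ Diego ∩ Keanu: 09:00-09:05, 10:15-12:30, 14:05-15:10, 17:15-17:55.
Teo ∩ Divya ∩ Diego ∩ Keanu ∩ Rina: 10:15-12:30, 14:05-15:10, 17:15-17:55.
Teo ∩ Divya ∩ Diego ∩ Keanu ∩ Rina ∩ Sofia: 10:15-11:45, 14:05-15:10, 17:15-17:55.
Those are the intersection windows.
The last common window of at least 60 minutes is 14:05-15:10; a 60-minute meeting can start as late as 14:10 and still end by 15:10.

14:10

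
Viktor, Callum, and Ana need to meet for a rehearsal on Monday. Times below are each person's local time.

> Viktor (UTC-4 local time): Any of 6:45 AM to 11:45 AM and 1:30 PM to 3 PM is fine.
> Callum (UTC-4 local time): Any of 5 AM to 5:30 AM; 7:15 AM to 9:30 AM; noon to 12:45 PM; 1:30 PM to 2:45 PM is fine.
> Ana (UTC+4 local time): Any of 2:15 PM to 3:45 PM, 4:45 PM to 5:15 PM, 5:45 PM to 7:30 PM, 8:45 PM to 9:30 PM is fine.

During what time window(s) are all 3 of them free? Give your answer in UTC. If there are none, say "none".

Viktor in UTC: 10:45-15:45, 17:30-19:00 (add 4h to convert from UTC-4).
Callum in UTC: 09:00-09:30, 11:15-13:30, 16:00-16:45, 17:30-18:45 (add 4h to convert from UTC-4).
Ana in UTC: 10:15-11:45, 12:45-13:15, 13:45-15:30, 16:45-17:30 (subtract 4h to convert from UTC+4).
Viktor ∩ Callum: 11:15-13:30, 17:30-18:45.
Viktor ∩ Callum ∩ Ana: 11:15-11:45, 12:45-13:15.

11:15-11:45, 12:45-13:15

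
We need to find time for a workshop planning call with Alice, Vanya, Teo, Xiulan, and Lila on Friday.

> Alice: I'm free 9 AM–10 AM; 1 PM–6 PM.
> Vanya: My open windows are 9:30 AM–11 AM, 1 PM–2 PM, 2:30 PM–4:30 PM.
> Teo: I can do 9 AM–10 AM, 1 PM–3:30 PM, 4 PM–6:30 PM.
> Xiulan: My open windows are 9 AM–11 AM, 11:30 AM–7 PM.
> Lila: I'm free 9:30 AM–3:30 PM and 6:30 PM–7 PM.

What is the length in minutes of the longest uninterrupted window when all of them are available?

Alice ∩ Vanya: 09:30-10:00, 13:00-14:00, 14:30-16:30.
Alice ∩ Vanya ∩ Teo: 09:30-10:00, 13:00-14:00, 14:30-15:30, 16:00-16:30.
Alice ∩ Vanya ∩ Teo ∩ Xiulan: 09:30-10:00, 13:00-14:00, 14:30-15:30, 16:00-16:30.
Alice ∩ Vanya ∩ Teo ∩ Xiulan ∩ Lila: 09:30-10:00, 13:00-14:00, 14:30-15:30.
The longest is 13:00-14:00 at 60 minutes.

60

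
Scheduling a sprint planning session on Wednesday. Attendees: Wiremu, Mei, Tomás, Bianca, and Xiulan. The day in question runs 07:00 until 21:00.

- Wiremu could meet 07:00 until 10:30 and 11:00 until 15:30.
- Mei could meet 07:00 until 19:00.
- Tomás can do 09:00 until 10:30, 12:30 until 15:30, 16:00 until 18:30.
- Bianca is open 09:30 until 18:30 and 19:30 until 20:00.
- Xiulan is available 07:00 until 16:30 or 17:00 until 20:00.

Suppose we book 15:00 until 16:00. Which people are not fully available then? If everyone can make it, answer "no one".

Tomás, Wiremu

Wiremu: not fully free for 15:00-16:00. Mei: free for 15:00-16:00. Tomás: not fully free for 15:00-16:00. Bianca: free for 15:00-16:00. Xiulan: free for 15:00-16:00.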